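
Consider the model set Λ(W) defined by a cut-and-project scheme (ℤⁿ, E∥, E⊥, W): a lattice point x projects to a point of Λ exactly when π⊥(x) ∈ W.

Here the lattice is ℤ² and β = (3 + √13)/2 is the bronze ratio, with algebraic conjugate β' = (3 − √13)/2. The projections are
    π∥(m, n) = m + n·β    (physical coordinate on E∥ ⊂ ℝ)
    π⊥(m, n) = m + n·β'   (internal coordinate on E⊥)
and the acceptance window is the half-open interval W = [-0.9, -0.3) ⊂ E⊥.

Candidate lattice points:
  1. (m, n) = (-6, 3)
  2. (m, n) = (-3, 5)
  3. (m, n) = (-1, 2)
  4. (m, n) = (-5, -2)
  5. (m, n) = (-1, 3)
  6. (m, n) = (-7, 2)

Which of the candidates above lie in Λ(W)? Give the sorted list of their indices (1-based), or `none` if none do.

Compute β' = (3−√13)/2 = -0.302776, so π⊥(m,n) = m -0.302776·n.
[1] lift (-6,3): star map gives -6.908327; window check -0.9 ≤ -6.908327 < -0.3 is false → out
[2] lift (-3,5): star map gives -4.513878; window check -0.9 ≤ -4.513878 < -0.3 is false → out
[3] lift (-1,2): star map gives -1.605551; window check -0.9 ≤ -1.605551 < -0.3 is false → out
[4] lift (-5,-2): star map gives -4.394449; window check -0.9 ≤ -4.394449 < -0.3 is false → out
[5] lift (-1,3): star map gives -1.908327; window check -0.9 ≤ -1.908327 < -0.3 is false → out
[6] lift (-7,2): star map gives -7.605551; window check -0.9 ≤ -7.605551 < -0.3 is false → out

none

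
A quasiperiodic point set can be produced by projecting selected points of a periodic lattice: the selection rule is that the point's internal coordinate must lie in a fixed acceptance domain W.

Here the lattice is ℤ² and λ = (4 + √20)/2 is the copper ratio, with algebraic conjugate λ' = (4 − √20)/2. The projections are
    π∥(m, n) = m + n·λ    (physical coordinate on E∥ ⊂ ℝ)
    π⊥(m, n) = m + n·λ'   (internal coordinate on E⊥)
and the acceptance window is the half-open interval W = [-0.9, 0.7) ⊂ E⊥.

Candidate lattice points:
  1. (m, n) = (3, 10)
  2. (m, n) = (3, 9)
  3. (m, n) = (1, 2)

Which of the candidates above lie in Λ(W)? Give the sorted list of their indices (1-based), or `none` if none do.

λ' = (4−√20)/2 ≈ -0.2361.
[1] lift (3,10): star map gives 0.6393; window check -0.9 ≤ 0.6393 < 0.7 is true → IN Λ
[2] lift (3,9): star map gives 0.8754; window check -0.9 ≤ 0.8754 < 0.7 is false → out
[3] lift (1,2): star map gives 0.5279; window check -0.9 ≤ 0.5279 < 0.7 is true → IN Λ

1, 3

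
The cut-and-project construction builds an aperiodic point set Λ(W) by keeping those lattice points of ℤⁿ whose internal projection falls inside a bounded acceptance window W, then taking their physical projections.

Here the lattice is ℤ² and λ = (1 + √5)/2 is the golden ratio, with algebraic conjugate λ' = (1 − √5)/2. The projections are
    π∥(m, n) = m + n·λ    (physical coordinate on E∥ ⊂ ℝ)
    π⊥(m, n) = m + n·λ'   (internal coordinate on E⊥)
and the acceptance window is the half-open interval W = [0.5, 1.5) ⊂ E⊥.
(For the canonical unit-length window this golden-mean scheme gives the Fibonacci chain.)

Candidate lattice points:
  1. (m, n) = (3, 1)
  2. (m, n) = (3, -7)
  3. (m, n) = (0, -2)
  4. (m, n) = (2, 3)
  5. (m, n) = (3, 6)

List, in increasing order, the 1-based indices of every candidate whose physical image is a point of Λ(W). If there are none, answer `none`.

3

Numerically λ ≈ 1.618034 and λ' = −1/λ ≈ -0.618034.
candidate 1: (m,n)=(3,1) → π∥ = 3+1·λ ≈ 4.618034, π⊥ = 3+1·λ' ≈ 2.381966 ∉ [0.5, 1.5) ⇒ out
candidate 2: (m,n)=(3,-7) → π∥ = 3-7·λ ≈ -8.326238, π⊥ = 3-7·λ' ≈ 7.326238 ∉ [0.5, 1.5) ⇒ out
candidate 3: (m,n)=(0,-2) → π∥ = 0-2·λ ≈ -3.236068, π⊥ = 0-2·λ' ≈ 1.236068 ∈ [0.5, 1.5) ⇒ IN Λ
candidate 4: (m,n)=(2,3) → π∥ = 2+3·λ ≈ 6.854102, π⊥ = 2+3·λ' ≈ 0.145898 ∉ [0.5, 1.5) ⇒ out
candidate 5: (m,n)=(3,6) → π∥ = 3+6·λ ≈ 12.708204, π⊥ = 3+6·λ' ≈ -0.708204 ∉ [0.5, 1.5) ⇒ out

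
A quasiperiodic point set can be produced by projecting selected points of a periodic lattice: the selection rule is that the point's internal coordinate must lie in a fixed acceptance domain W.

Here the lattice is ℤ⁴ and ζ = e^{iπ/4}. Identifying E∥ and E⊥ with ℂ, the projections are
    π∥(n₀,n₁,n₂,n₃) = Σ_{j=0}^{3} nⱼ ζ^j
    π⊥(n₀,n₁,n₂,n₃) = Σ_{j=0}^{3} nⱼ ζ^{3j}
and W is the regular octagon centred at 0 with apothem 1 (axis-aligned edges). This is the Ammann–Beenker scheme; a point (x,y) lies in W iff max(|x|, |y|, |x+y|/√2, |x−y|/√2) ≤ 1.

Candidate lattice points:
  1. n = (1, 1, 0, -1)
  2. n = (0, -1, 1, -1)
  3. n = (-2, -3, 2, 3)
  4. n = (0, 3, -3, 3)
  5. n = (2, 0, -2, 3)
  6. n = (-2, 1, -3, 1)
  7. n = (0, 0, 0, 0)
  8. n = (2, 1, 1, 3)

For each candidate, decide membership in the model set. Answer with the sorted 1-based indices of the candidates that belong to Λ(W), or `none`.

1, 7

Internal map: ζ^{3j} for j=0..3 gives (1,0), (−√2/2,√2/2), (0,−1), (√2/2,√2/2).
#1 (1, 1, 0, -1): internal (-0.41421, 0.00000); octagon support 0.41421 vs apothem 1 → ∈ W
#2 (0, -1, 1, -1): internal (0.00000, -2.41421); octagon support 2.41421 vs apothem 1 → ∉ W
#3 (-2, -3, 2, 3): internal (2.24264, -2.00000); octagon support 3.00000 vs apothem 1 → ∉ W
#4 (0, 3, -3, 3): internal (0.00000, 7.24264); octagon support 7.24264 vs apothem 1 → ∉ W
#5 (2, 0, -2, 3): internal (4.12132, 4.12132); octagon support 5.82843 vs apothem 1 → ∉ W
#6 (-2, 1, -3, 1): internal (-2.00000, 4.41421); octagon support 4.53553 vs apothem 1 → ∉ W
#7 (0, 0, 0, 0): internal (0.00000, 0.00000); octagon support 0.00000 vs apothem 1 → ∈ W
#8 (2, 1, 1, 3): internal (3.41421, 1.82843); octagon support 3.70711 vs apothem 1 → ∉ W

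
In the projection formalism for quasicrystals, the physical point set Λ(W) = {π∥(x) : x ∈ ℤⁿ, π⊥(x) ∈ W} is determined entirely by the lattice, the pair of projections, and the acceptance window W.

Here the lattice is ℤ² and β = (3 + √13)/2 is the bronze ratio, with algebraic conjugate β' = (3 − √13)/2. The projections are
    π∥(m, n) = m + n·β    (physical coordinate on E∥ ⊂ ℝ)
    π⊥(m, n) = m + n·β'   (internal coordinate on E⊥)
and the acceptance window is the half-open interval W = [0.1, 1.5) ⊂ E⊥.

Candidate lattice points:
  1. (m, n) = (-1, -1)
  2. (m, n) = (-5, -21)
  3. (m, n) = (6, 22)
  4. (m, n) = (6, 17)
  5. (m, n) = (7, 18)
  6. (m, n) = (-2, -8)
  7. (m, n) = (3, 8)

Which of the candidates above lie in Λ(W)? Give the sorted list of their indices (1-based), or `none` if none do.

Compute β' = (3−√13)/2 = -0.30278, so π⊥(m,n) = m -0.30278·n.
#1 (-1,-1): internal coord -1 + (-1)·β' = -0.69722; -0.69722 ∉ [0.1, 1.5) → out
#2 (-5,-21): internal coord -5 + (-21)·β' = +1.35829; +1.35829 ∈ [0.1, 1.5) → IN Λ
#3 (6,22): internal coord 6 + (22)·β' = -0.66106; -0.66106 ∉ [0.1, 1.5) → out
#4 (6,17): internal coord 6 + (17)·β' = +0.85281; +0.85281 ∈ [0.1, 1.5) → IN Λ
#5 (7,18): internal coord 7 + (18)·β' = +1.55004; +1.55004 ∉ [0.1, 1.5) → out
#6 (-2,-8): internal coord -2 + (-8)·β' = +0.42221; +0.42221 ∈ [0.1, 1.5) → IN Λ
#7 (3,8): internal coord 3 + (8)·β' = +0.57779; +0.57779 ∈ [0.1, 1.5) → IN Λ

2, 4, 6, 7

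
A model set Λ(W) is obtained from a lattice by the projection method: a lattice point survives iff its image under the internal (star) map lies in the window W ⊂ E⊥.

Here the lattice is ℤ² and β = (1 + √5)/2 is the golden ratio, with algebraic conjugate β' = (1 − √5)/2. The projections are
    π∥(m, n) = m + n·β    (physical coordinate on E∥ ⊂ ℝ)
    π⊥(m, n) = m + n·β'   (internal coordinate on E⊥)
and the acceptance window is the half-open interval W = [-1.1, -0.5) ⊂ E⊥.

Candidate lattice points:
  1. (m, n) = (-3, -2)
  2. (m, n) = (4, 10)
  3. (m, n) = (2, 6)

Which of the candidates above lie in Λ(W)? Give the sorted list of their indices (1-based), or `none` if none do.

none

β' = (1−√5)/2 ≈ -0.61803.
candidate 1: (m,n)=(-3,-2) → π∥ = -3-2·β ≈ -6.23607, π⊥ = -3-2·β' ≈ -1.76393 ∉ [-1.1, -0.5) ⇒ out
candidate 2: (m,n)=(4,10) → π∥ = 4+10·β ≈ 20.18034, π⊥ = 4+10·β' ≈ -2.18034 ∉ [-1.1, -0.5) ⇒ out
candidate 3: (m,n)=(2,6) → π∥ = 2+6·β ≈ 11.70820, π⊥ = 2+6·β' ≈ -1.70820 ∉ [-1.1, -0.5) ⇒ out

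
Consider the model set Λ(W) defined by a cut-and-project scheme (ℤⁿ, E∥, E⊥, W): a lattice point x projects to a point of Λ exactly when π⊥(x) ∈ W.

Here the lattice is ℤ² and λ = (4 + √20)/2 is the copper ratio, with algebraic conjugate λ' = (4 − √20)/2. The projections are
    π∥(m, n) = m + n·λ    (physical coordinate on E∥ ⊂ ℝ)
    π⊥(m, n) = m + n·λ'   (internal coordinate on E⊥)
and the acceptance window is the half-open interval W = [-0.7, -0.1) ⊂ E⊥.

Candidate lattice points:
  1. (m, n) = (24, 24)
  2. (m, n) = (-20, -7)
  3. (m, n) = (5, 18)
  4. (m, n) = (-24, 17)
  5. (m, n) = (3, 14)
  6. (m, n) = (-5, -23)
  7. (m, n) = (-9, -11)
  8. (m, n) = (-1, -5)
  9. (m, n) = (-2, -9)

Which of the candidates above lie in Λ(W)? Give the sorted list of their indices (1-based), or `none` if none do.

Compute λ' = (4−√20)/2 = -0.23607, so π⊥(m,n) = m -0.23607·n.
#1 (24,24): internal coord 24 + (24)·λ' = +18.33437; +18.33437 ∉ [-0.7, -0.1) → out
#2 (-20,-7): internal coord -20 + (-7)·λ' = -18.34752; -18.34752 ∉ [-0.7, -0.1) → out
#3 (5,18): internal coord 5 + (18)·λ' = +0.75078; +0.75078 ∉ [-0.7, -0.1) → out
#4 (-24,17): internal coord -24 + (17)·λ' = -28.01316; -28.01316 ∉ [-0.7, -0.1) → out
#5 (3,14): internal coord 3 + (14)·λ' = -0.30495; -0.30495 ∈ [-0.7, -0.1) → IN Λ
#6 (-5,-23): internal coord -5 + (-23)·λ' = +0.42956; +0.42956 ∉ [-0.7, -0.1) → out
#7 (-9,-11): internal coord -9 + (-11)·λ' = -6.40325; -6.40325 ∉ [-0.7, -0.1) → out
#8 (-1,-5): internal coord -1 + (-5)·λ' = +0.18034; +0.18034 ∉ [-0.7, -0.1) → out
#9 (-2,-9): internal coord -2 + (-9)·λ' = +0.12461; +0.12461 ∉ [-0.7, -0.1) → out

5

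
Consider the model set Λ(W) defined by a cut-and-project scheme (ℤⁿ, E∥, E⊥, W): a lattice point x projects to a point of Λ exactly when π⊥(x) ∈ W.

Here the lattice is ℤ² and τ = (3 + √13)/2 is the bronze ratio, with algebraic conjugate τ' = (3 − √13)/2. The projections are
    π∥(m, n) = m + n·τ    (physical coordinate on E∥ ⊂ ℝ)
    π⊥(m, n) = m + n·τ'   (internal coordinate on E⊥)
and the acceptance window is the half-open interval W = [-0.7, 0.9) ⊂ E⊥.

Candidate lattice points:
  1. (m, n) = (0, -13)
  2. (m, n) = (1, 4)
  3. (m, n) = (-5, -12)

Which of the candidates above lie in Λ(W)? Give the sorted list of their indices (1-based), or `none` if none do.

2

Compute τ' = (3−√13)/2 = -0.302776, so π⊥(m,n) = m -0.302776·n.
candidate 1: (m,n)=(0,-13) → π∥ = 0-13·τ ≈ -42.936083, π⊥ = 0-13·τ' ≈ 3.936083 ∉ [-0.7, 0.9) ⇒ out
candidate 2: (m,n)=(1,4) → π∥ = 1+4·τ ≈ 14.211103, π⊥ = 1+4·τ' ≈ -0.211103 ∈ [-0.7, 0.9) ⇒ IN Λ
candidate 3: (m,n)=(-5,-12) → π∥ = -5-12·τ ≈ -44.633308, π⊥ = -5-12·τ' ≈ -1.366692 ∉ [-0.7, 0.9) ⇒ out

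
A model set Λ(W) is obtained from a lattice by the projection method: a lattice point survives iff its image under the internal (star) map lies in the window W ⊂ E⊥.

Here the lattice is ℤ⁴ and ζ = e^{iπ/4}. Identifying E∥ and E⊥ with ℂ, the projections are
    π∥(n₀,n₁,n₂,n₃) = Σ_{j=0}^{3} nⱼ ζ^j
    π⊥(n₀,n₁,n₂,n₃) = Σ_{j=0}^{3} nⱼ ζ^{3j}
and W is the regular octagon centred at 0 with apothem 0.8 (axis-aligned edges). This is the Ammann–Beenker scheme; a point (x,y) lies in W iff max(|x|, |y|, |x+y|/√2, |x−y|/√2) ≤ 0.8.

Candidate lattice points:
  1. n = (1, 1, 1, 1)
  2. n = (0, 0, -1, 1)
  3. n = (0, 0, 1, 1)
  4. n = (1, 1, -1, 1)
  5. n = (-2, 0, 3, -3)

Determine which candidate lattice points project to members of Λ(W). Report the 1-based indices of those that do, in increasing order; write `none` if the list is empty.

Internal map: ζ^{3j} for j=0..3 gives (1,0), (−√2/2,√2/2), (0,−1), (√2/2,√2/2).
candidate 1: n = (1, 1, 1, 1) → π⊥ ≈ (+1.00000, +0.41421); max(|x|,|y|,|x±y|/√2) = 1.00000 > 0.8 ⇒ ∉ W
candidate 2: n = (0, 0, -1, 1) → π⊥ ≈ (+0.70711, +1.70711); max(|x|,|y|,|x±y|/√2) = 1.70711 > 0.8 ⇒ ∉ W
candidate 3: n = (0, 0, 1, 1) → π⊥ ≈ (+0.70711, -0.29289); max(|x|,|y|,|x±y|/√2) = 0.70711 ≤ 0.8 ⇒ ∈ W
candidate 4: n = (1, 1, -1, 1) → π⊥ ≈ (+1.00000, +2.41421); max(|x|,|y|,|x±y|/√2) = 2.41421 > 0.8 ⇒ ∉ W
candidate 5: n = (-2, 0, 3, -3) → π⊥ ≈ (-4.12132, -5.12132); max(|x|,|y|,|x±y|/√2) = 6.53553 > 0.8 ⇒ ∉ W

3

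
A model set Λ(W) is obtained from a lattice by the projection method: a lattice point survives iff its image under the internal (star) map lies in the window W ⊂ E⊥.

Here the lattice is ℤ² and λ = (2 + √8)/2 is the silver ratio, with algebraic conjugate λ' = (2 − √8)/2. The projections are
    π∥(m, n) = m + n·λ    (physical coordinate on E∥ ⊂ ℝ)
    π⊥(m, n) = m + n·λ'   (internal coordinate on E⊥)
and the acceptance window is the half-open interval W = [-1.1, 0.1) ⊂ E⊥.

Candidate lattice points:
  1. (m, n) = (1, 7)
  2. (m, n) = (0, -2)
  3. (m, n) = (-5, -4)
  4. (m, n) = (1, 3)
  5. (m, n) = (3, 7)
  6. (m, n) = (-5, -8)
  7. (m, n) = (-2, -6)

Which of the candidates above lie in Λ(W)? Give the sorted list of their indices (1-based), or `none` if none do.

4

Compute λ' = (2−√8)/2 = -0.4142, so π⊥(m,n) = m -0.4142·n.
#1 (1,7): internal coord 1 + (7)·λ' = -1.8995; -1.8995 ∉ [-1.1, 0.1) → out
#2 (0,-2): internal coord 0 + (-2)·λ' = +0.8284; +0.8284 ∉ [-1.1, 0.1) → out
#3 (-5,-4): internal coord -5 + (-4)·λ' = -3.3431; -3.3431 ∉ [-1.1, 0.1) → out
#4 (1,3): internal coord 1 + (3)·λ' = -0.2426; -0.2426 ∈ [-1.1, 0.1) → IN Λ
#5 (3,7): internal coord 3 + (7)·λ' = +0.1005; +0.1005 ∉ [-1.1, 0.1) → out
#6 (-5,-8): internal coord -5 + (-8)·λ' = -1.6863; -1.6863 ∉ [-1.1, 0.1) → out
#7 (-2,-6): internal coord -2 + (-6)·λ' = +0.4853; +0.4853 ∉ [-1.1, 0.1) → out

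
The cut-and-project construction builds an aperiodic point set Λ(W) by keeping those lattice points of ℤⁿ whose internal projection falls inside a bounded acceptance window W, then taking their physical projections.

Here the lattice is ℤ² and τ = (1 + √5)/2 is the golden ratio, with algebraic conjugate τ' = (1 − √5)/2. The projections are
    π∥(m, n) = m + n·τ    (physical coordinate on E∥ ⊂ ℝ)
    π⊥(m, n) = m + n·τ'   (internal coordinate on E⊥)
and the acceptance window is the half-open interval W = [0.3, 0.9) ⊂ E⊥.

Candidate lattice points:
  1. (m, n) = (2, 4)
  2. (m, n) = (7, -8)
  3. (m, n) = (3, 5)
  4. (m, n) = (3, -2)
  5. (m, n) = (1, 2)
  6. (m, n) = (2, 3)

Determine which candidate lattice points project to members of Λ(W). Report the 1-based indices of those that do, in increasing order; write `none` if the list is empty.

τ' = (1−√5)/2 ≈ -0.618034.
#1 (2,4): internal coord 2 + (4)·τ' = -0.472136; -0.472136 ∉ [0.3, 0.9) → out
#2 (7,-8): internal coord 7 + (-8)·τ' = +11.944272; +11.944272 ∉ [0.3, 0.9) → out
#3 (3,5): internal coord 3 + (5)·τ' = -0.090170; -0.090170 ∉ [0.3, 0.9) → out
#4 (3,-2): internal coord 3 + (-2)·τ' = +4.236068; +4.236068 ∉ [0.3, 0.9) → out
#5 (1,2): internal coord 1 + (2)·τ' = -0.236068; -0.236068 ∉ [0.3, 0.9) → out
#6 (2,3): internal coord 2 + (3)·τ' = +0.145898; +0.145898 ∉ [0.3, 0.9) → out

none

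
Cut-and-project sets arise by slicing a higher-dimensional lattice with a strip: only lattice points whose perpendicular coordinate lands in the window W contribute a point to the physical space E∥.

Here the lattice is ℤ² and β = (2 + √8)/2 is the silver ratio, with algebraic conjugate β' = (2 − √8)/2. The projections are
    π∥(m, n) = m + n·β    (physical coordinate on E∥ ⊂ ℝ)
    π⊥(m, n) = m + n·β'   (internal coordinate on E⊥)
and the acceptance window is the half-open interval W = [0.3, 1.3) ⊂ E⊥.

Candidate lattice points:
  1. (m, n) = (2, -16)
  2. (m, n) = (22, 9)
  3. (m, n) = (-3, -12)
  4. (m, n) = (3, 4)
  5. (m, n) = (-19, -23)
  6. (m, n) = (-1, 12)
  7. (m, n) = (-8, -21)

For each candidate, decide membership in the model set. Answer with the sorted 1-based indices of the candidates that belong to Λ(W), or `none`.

β' = (2−√8)/2 ≈ -0.4142.
#1 (2,-16): internal coord 2 + (-16)·β' = +8.6274; +8.6274 ∉ [0.3, 1.3) → out
#2 (22,9): internal coord 22 + (9)·β' = +18.2721; +18.2721 ∉ [0.3, 1.3) → out
#3 (-3,-12): internal coord -3 + (-12)·β' = +1.9706; +1.9706 ∉ [0.3, 1.3) → out
#4 (3,4): internal coord 3 + (4)·β' = +1.3431; +1.3431 ∉ [0.3, 1.3) → out
#5 (-19,-23): internal coord -19 + (-23)·β' = -9.4731; -9.4731 ∉ [0.3, 1.3) → out
#6 (-1,12): internal coord -1 + (12)·β' = -5.9706; -5.9706 ∉ [0.3, 1.3) → out
#7 (-8,-21): internal coord -8 + (-21)·β' = +0.6985; +0.6985 ∈ [0.3, 1.3) → IN Λ

7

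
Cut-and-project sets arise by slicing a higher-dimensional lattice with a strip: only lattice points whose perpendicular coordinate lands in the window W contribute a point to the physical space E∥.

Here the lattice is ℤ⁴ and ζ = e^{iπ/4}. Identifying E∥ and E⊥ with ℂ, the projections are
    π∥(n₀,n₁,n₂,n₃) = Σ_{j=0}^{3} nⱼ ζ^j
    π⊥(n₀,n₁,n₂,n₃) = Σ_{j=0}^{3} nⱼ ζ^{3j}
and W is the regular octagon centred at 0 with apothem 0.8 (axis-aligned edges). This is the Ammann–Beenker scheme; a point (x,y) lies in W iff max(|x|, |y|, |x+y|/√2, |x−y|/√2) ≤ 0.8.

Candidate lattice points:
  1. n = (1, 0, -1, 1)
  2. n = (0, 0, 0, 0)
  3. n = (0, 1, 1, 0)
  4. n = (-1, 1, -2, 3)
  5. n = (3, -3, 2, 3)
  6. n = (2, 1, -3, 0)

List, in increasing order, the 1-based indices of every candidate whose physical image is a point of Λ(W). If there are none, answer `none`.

Internal map: ζ^{3j} for j=0..3 gives (1,0), (−√2/2,√2/2), (0,−1), (√2/2,√2/2).
candidate 1: n = (1, 0, -1, 1) → π⊥ ≈ (+1.70711, +1.70711); max(|x|,|y|,|x±y|/√2) = 2.41421 > 0.8 ⇒ ∉ W
candidate 2: n = (0, 0, 0, 0) → π⊥ ≈ (+0.00000, +0.00000); max(|x|,|y|,|x±y|/√2) = 0.00000 ≤ 0.8 ⇒ ∈ W
candidate 3: n = (0, 1, 1, 0) → π⊥ ≈ (-0.70711, -0.29289); max(|x|,|y|,|x±y|/√2) = 0.70711 ≤ 0.8 ⇒ ∈ W
candidate 4: n = (-1, 1, -2, 3) → π⊥ ≈ (+0.41421, +4.82843); max(|x|,|y|,|x±y|/√2) = 4.82843 > 0.8 ⇒ ∉ W
candidate 5: n = (3, -3, 2, 3) → π⊥ ≈ (+7.24264, -2.00000); max(|x|,|y|,|x±y|/√2) = 7.24264 > 0.8 ⇒ ∉ W
candidate 6: n = (2, 1, -3, 0) → π⊥ ≈ (+1.29289, +3.70711); max(|x|,|y|,|x±y|/√2) = 3.70711 > 0.8 ⇒ ∉ W

2, 3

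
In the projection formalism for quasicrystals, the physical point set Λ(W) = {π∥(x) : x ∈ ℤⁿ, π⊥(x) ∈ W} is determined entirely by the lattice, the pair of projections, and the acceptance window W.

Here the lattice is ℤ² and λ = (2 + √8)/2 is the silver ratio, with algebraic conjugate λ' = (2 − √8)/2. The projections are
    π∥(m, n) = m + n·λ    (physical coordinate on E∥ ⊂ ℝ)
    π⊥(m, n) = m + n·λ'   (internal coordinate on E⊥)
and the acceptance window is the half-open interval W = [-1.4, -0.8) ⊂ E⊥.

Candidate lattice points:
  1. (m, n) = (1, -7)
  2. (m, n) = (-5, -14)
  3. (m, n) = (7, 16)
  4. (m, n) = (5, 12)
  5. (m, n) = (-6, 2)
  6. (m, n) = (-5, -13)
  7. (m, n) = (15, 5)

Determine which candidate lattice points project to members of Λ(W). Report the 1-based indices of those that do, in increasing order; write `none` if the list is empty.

λ' = (2−√8)/2 ≈ -0.4142.
[1] lift (1,-7): star map gives 3.8995; window check -1.4 ≤ 3.8995 < -0.8 is false → out
[2] lift (-5,-14): star map gives 0.7990; window check -1.4 ≤ 0.7990 < -0.8 is false → out
[3] lift (7,16): star map gives 0.3726; window check -1.4 ≤ 0.3726 < -0.8 is false → out
[4] lift (5,12): star map gives 0.0294; window check -1.4 ≤ 0.0294 < -0.8 is false → out
[5] lift (-6,2): star map gives -6.8284; window check -1.4 ≤ -6.8284 < -0.8 is false → out
[6] lift (-5,-13): star map gives 0.3848; window check -1.4 ≤ 0.3848 < -0.8 is false → out
[7] lift (15,5): star map gives 12.9289; window check -1.4 ≤ 12.9289 < -0.8 is false → out

none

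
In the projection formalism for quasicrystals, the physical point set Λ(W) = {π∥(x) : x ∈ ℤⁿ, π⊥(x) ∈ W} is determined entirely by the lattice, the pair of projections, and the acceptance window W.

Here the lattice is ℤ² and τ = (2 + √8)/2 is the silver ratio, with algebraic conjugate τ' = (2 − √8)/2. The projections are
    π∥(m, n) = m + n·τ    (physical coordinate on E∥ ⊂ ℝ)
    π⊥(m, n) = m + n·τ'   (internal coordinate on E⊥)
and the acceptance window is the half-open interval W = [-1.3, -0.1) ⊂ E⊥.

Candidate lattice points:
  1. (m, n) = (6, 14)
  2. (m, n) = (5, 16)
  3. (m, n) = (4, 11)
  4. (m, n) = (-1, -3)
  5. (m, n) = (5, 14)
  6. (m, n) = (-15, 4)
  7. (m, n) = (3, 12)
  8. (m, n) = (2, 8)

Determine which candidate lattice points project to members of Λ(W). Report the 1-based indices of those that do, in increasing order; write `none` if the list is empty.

Numerically τ ≈ 2.4142 and τ' = −1/τ ≈ -0.4142.
[1] lift (6,14): star map gives 0.2010; window check -1.3 ≤ 0.2010 < -0.1 is false → out
[2] lift (5,16): star map gives -1.6274; window check -1.3 ≤ -1.6274 < -0.1 is false → out
[3] lift (4,11): star map gives -0.5563; window check -1.3 ≤ -0.5563 < -0.1 is true → IN Λ
[4] lift (-1,-3): star map gives 0.2426; window check -1.3 ≤ 0.2426 < -0.1 is false → out
[5] lift (5,14): star map gives -0.7990; window check -1.3 ≤ -0.7990 < -0.1 is true → IN Λ
[6] lift (-15,4): star map gives -16.6569; window check -1.3 ≤ -16.6569 < -0.1 is false → out
[7] lift (3,12): star map gives -1.9706; window check -1.3 ≤ -1.9706 < -0.1 is false → out
[8] lift (2,8): star map gives -1.3137; window check -1.3 ≤ -1.3137 < -0.1 is false → out

3, 5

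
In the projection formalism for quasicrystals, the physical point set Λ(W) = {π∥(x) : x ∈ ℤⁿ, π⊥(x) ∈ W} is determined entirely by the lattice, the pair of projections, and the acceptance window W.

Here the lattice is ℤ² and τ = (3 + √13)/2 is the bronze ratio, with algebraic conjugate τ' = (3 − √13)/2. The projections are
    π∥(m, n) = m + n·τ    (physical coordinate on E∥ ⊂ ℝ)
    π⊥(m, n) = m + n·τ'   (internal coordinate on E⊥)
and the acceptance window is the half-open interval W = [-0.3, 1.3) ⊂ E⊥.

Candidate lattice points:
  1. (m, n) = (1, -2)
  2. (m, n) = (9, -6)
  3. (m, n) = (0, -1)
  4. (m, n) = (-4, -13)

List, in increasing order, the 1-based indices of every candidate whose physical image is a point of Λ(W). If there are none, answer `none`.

Numerically τ ≈ 3.302776 and τ' = −1/τ ≈ -0.302776.
#1 (1,-2): internal coord 1 + (-2)·τ' = +1.605551; +1.605551 ∉ [-0.3, 1.3) → out
#2 (9,-6): internal coord 9 + (-6)·τ' = +10.816654; +10.816654 ∉ [-0.3, 1.3) → out
#3 (0,-1): internal coord 0 + (-1)·τ' = +0.302776; +0.302776 ∈ [-0.3, 1.3) → IN Λ
#4 (-4,-13): internal coord -4 + (-13)·τ' = -0.063917; -0.063917 ∈ [-0.3, 1.3) → IN Λ

3, 4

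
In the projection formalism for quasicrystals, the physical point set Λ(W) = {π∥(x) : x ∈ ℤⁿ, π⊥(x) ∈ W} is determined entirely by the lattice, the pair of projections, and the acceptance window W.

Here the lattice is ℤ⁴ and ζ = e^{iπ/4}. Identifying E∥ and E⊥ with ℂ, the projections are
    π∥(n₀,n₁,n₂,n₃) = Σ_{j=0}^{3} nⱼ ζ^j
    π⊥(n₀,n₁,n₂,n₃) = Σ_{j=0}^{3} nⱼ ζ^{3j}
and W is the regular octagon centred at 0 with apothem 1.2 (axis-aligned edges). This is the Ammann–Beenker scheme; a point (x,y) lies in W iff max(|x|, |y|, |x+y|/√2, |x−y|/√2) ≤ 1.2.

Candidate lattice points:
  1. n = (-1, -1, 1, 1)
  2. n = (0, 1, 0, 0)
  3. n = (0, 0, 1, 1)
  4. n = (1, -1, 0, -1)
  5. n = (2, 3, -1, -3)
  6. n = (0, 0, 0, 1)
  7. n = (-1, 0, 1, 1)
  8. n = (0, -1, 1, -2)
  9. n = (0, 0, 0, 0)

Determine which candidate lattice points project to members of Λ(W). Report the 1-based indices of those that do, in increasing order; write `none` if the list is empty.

1, 2, 3, 6, 7, 9

π⊥(n) = n₀ + n₁ζ³ + n₂ζ⁶ + n₃ζ⁹ where ζ = e^{iπ/4}.
#1 (-1, -1, 1, 1): internal (0.4142, -1.0000); octagon support 1.0000 vs apothem 1.2 → ∈ W
#2 (0, 1, 0, 0): internal (-0.7071, 0.7071); octagon support 1.0000 vs apothem 1.2 → ∈ W
#3 (0, 0, 1, 1): internal (0.7071, -0.2929); octagon support 0.7071 vs apothem 1.2 → ∈ W
#4 (1, -1, 0, -1): internal (1.0000, -1.4142); octagon support 1.7071 vs apothem 1.2 → ∉ W
#5 (2, 3, -1, -3): internal (-2.2426, 1.0000); octagon support 2.2929 vs apothem 1.2 → ∉ W
#6 (0, 0, 0, 1): internal (0.7071, 0.7071); octagon support 1.0000 vs apothem 1.2 → ∈ W
#7 (-1, 0, 1, 1): internal (-0.2929, -0.2929); octagon support 0.4142 vs apothem 1.2 → ∈ W
#8 (0, -1, 1, -2): internal (-0.7071, -3.1213); octagon support 3.1213 vs apothem 1.2 → ∉ W
#9 (0, 0, 0, 0): internal (0.0000, 0.0000); octagon support 0.0000 vs apothem 1.2 → ∈ W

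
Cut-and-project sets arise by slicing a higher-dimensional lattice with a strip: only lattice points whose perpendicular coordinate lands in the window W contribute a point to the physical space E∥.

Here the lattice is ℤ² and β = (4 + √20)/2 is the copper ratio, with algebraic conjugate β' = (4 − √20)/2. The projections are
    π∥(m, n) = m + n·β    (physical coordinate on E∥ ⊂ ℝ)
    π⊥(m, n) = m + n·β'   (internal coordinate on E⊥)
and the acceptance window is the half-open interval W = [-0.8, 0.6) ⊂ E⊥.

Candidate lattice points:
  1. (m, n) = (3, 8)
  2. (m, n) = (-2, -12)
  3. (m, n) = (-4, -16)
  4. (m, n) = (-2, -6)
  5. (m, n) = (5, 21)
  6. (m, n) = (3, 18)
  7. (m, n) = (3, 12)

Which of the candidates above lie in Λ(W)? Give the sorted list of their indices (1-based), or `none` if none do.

3, 4, 5, 7

Numerically β ≈ 4.23607 and β' = −1/β ≈ -0.23607.
#1 (3,8): internal coord 3 + (8)·β' = +1.11146; +1.11146 ∉ [-0.8, 0.6) → out
#2 (-2,-12): internal coord -2 + (-12)·β' = +0.83282; +0.83282 ∉ [-0.8, 0.6) → out
#3 (-4,-16): internal coord -4 + (-16)·β' = -0.22291; -0.22291 ∈ [-0.8, 0.6) → IN Λ
#4 (-2,-6): internal coord -2 + (-6)·β' = -0.58359; -0.58359 ∈ [-0.8, 0.6) → IN Λ
#5 (5,21): internal coord 5 + (21)·β' = +0.04257; +0.04257 ∈ [-0.8, 0.6) → IN Λ
#6 (3,18): internal coord 3 + (18)·β' = -1.24922; -1.24922 ∉ [-0.8, 0.6) → out
#7 (3,12): internal coord 3 + (12)·β' = +0.16718; +0.16718 ∈ [-0.8, 0.6) → IN Λ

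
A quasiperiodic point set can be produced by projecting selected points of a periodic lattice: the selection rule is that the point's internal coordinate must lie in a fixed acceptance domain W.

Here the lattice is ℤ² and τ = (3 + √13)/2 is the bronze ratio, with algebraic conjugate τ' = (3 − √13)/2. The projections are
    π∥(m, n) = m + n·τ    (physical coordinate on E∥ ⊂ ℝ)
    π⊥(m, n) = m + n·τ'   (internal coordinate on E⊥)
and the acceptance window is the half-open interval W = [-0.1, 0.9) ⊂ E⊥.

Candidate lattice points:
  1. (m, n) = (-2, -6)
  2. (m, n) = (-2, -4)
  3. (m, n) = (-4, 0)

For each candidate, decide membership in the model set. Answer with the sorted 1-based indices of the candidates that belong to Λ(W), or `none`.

τ' = (3−√13)/2 ≈ -0.30278.
[1] lift (-2,-6): star map gives -0.18335; window check -0.1 ≤ -0.18335 < 0.9 is false → out
[2] lift (-2,-4): star map gives -0.78890; window check -0.1 ≤ -0.78890 < 0.9 is false → out
[3] lift (-4,0): star map gives -4.00000; window check -0.1 ≤ -4.00000 < 0.9 is false → out

none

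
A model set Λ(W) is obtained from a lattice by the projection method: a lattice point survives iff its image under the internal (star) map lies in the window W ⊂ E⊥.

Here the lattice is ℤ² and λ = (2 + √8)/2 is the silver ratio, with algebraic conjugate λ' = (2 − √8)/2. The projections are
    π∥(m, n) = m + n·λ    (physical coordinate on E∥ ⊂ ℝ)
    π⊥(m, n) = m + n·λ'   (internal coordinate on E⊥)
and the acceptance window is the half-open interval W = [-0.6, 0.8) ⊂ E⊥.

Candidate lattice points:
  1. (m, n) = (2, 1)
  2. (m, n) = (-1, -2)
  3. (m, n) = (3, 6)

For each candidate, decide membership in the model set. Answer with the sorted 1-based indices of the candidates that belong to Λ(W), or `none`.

2, 3

Compute λ' = (2−√8)/2 = -0.414214, so π⊥(m,n) = m -0.414214·n.
#1 (2,1): internal coord 2 + (1)·λ' = +1.585786; +1.585786 ∉ [-0.6, 0.8) → out
#2 (-1,-2): internal coord -1 + (-2)·λ' = -0.171573; -0.171573 ∈ [-0.6, 0.8) → IN Λ
#3 (3,6): internal coord 3 + (6)·λ' = +0.514719; +0.514719 ∈ [-0.6, 0.8) → IN Λ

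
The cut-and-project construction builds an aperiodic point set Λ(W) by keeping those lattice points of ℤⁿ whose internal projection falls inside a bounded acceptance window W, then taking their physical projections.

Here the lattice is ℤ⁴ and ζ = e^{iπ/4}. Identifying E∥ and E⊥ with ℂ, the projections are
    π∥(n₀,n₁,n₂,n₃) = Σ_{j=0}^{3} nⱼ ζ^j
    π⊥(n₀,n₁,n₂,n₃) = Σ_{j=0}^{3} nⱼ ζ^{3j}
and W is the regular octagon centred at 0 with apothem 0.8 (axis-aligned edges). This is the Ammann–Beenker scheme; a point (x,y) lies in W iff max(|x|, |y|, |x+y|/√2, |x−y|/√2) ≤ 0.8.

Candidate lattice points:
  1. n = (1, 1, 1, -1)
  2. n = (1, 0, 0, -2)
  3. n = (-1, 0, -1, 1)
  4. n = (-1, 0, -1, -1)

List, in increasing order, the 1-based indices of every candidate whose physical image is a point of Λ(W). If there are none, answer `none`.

With ζ = e^{iπ/4} the internal vectors are ζ^0,ζ^3,ζ^6,ζ^9.
candidate 1: n = (1, 1, 1, -1) → π⊥ ≈ (-0.4142, -1.0000); max(|x|,|y|,|x±y|/√2) = 1.0000 > 0.8 ⇒ ∉ W
candidate 2: n = (1, 0, 0, -2) → π⊥ ≈ (-0.4142, -1.4142); max(|x|,|y|,|x±y|/√2) = 1.4142 > 0.8 ⇒ ∉ W
candidate 3: n = (-1, 0, -1, 1) → π⊥ ≈ (-0.2929, +1.7071); max(|x|,|y|,|x±y|/√2) = 1.7071 > 0.8 ⇒ ∉ W
candidate 4: n = (-1, 0, -1, -1) → π⊥ ≈ (-1.7071, +0.2929); max(|x|,|y|,|x±y|/√2) = 1.7071 > 0.8 ⇒ ∉ W

none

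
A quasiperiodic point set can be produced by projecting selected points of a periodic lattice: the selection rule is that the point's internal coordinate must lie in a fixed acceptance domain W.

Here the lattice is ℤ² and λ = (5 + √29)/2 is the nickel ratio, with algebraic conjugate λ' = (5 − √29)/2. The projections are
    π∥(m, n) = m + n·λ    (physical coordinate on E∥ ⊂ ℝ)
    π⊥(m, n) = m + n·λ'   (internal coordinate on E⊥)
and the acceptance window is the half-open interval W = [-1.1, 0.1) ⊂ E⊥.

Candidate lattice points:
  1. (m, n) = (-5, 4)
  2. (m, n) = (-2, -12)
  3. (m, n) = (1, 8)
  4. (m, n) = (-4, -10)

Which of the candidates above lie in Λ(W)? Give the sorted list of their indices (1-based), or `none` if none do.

Compute λ' = (5−√29)/2 = -0.19258, so π⊥(m,n) = m -0.19258·n.
candidate 1: (m,n)=(-5,4) → π∥ = -5+4·λ ≈ 15.77033, π⊥ = -5+4·λ' ≈ -5.77033 ∉ [-1.1, 0.1) ⇒ out
candidate 2: (m,n)=(-2,-12) → π∥ = -2-12·λ ≈ -64.31099, π⊥ = -2-12·λ' ≈ 0.31099 ∉ [-1.1, 0.1) ⇒ out
candidate 3: (m,n)=(1,8) → π∥ = 1+8·λ ≈ 42.54066, π⊥ = 1+8·λ' ≈ -0.54066 ∈ [-1.1, 0.1) ⇒ IN Λ
candidate 4: (m,n)=(-4,-10) → π∥ = -4-10·λ ≈ -55.92582, π⊥ = -4-10·λ' ≈ -2.07418 ∉ [-1.1, 0.1) ⇒ out

3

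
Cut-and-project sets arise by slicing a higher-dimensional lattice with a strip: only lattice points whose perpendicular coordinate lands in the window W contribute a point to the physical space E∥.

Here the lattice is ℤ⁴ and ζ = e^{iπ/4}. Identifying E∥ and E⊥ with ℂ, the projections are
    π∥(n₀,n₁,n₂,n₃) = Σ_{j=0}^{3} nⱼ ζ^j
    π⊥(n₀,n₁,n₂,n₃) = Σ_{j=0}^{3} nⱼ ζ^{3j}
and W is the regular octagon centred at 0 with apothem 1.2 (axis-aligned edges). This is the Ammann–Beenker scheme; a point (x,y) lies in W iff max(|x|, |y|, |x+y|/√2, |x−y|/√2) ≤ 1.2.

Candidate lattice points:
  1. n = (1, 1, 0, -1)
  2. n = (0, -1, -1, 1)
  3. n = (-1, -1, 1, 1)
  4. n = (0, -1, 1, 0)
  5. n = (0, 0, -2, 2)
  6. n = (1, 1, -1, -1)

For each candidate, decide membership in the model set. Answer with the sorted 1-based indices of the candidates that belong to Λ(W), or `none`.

1, 3, 6

Internal map: ζ^{3j} for j=0..3 gives (1,0), (−√2/2,√2/2), (0,−1), (√2/2,√2/2).
#1 (1, 1, 0, -1): internal (-0.41421, 0.00000); octagon support 0.41421 vs apothem 1.2 → ∈ W
#2 (0, -1, -1, 1): internal (1.41421, 1.00000); octagon support 1.70711 vs apothem 1.2 → ∉ W
#3 (-1, -1, 1, 1): internal (0.41421, -1.00000); octagon support 1.00000 vs apothem 1.2 → ∈ W
#4 (0, -1, 1, 0): internal (0.70711, -1.70711); octagon support 1.70711 vs apothem 1.2 → ∉ W
#5 (0, 0, -2, 2): internal (1.41421, 3.41421); octagon support 3.41421 vs apothem 1.2 → ∉ W
#6 (1, 1, -1, -1): internal (-0.41421, 1.00000); octagon support 1.00000 vs apothem 1.2 → ∈ W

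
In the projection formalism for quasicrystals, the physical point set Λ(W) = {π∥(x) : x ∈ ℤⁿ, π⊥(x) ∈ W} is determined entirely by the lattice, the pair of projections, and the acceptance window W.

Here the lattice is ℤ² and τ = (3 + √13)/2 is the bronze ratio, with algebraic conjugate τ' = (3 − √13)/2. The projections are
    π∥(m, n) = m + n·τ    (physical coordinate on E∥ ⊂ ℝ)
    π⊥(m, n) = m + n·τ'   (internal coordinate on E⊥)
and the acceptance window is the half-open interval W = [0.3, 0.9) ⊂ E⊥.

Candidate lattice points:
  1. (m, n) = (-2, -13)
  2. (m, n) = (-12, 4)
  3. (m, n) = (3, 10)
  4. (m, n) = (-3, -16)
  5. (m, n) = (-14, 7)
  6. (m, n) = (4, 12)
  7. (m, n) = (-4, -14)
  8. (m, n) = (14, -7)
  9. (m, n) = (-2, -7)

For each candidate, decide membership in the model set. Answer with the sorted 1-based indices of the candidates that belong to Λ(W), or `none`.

6

τ' = (3−√13)/2 ≈ -0.30278.
candidate 1: (m,n)=(-2,-13) → π∥ = -2-13·τ ≈ -44.93608, π⊥ = -2-13·τ' ≈ 1.93608 ∉ [0.3, 0.9) ⇒ out
candidate 2: (m,n)=(-12,4) → π∥ = -12+4·τ ≈ 1.21110, π⊥ = -12+4·τ' ≈ -13.21110 ∉ [0.3, 0.9) ⇒ out
candidate 3: (m,n)=(3,10) → π∥ = 3+10·τ ≈ 36.02776, π⊥ = 3+10·τ' ≈ -0.02776 ∉ [0.3, 0.9) ⇒ out
candidate 4: (m,n)=(-3,-16) → π∥ = -3-16·τ ≈ -55.84441, π⊥ = -3-16·τ' ≈ 1.84441 ∉ [0.3, 0.9) ⇒ out
candidate 5: (m,n)=(-14,7) → π∥ = -14+7·τ ≈ 9.11943, π⊥ = -14+7·τ' ≈ -16.11943 ∉ [0.3, 0.9) ⇒ out
candidate 6: (m,n)=(4,12) → π∥ = 4+12·τ ≈ 43.63331, π⊥ = 4+12·τ' ≈ 0.36669 ∈ [0.3, 0.9) ⇒ IN Λ
candidate 7: (m,n)=(-4,-14) → π∥ = -4-14·τ ≈ -50.23886, π⊥ = -4-14·τ' ≈ 0.23886 ∉ [0.3, 0.9) ⇒ out
candidate 8: (m,n)=(14,-7) → π∥ = 14-7·τ ≈ -9.11943, π⊥ = 14-7·τ' ≈ 16.11943 ∉ [0.3, 0.9) ⇒ out
candidate 9: (m,n)=(-2,-7) → π∥ = -2-7·τ ≈ -25.11943, π⊥ = -2-7·τ' ≈ 0.11943 ∉ [0.3, 0.9) ⇒ out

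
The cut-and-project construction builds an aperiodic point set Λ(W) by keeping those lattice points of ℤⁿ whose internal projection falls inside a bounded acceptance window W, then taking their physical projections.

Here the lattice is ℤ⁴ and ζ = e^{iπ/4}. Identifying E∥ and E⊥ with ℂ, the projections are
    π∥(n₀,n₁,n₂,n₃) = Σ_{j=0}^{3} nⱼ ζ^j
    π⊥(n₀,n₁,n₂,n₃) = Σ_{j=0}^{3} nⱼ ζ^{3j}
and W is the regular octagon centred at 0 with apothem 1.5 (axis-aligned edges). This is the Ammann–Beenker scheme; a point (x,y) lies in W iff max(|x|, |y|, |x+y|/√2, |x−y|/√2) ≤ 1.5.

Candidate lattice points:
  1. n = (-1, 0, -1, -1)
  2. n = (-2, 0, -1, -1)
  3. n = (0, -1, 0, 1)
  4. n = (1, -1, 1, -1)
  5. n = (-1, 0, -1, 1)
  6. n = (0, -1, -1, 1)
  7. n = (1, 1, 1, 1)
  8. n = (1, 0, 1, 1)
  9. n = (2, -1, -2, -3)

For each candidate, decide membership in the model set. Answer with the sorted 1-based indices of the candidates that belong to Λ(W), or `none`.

Internal map: ζ^{3j} for j=0..3 gives (1,0), (−√2/2,√2/2), (0,−1), (√2/2,√2/2).
candidate 1: n = (-1, 0, -1, -1) → π⊥ ≈ (-1.70711, +0.29289); max(|x|,|y|,|x±y|/√2) = 1.70711 > 1.5 ⇒ ∉ W
candidate 2: n = (-2, 0, -1, -1) → π⊥ ≈ (-2.70711, +0.29289); max(|x|,|y|,|x±y|/√2) = 2.70711 > 1.5 ⇒ ∉ W
candidate 3: n = (0, -1, 0, 1) → π⊥ ≈ (+1.41421, +0.00000); max(|x|,|y|,|x±y|/√2) = 1.41421 ≤ 1.5 ⇒ ∈ W
candidate 4: n = (1, -1, 1, -1) → π⊥ ≈ (+1.00000, -2.41421); max(|x|,|y|,|x±y|/√2) = 2.41421 > 1.5 ⇒ ∉ W
candidate 5: n = (-1, 0, -1, 1) → π⊥ ≈ (-0.29289, +1.70711); max(|x|,|y|,|x±y|/√2) = 1.70711 > 1.5 ⇒ ∉ W
candidate 6: n = (0, -1, -1, 1) → π⊥ ≈ (+1.41421, +1.00000); max(|x|,|y|,|x±y|/√2) = 1.70711 > 1.5 ⇒ ∉ W
candidate 7: n = (1, 1, 1, 1) → π⊥ ≈ (+1.00000, +0.41421); max(|x|,|y|,|x±y|/√2) = 1.00000 ≤ 1.5 ⇒ ∈ W
candidate 8: n = (1, 0, 1, 1) → π⊥ ≈ (+1.70711, -0.29289); max(|x|,|y|,|x±y|/√2) = 1.70711 > 1.5 ⇒ ∉ W
candidate 9: n = (2, -1, -2, -3) → π⊥ ≈ (+0.58579, -0.82843); max(|x|,|y|,|x±y|/√2) = 1.00000 ≤ 1.5 ⇒ ∈ W

3, 7, 9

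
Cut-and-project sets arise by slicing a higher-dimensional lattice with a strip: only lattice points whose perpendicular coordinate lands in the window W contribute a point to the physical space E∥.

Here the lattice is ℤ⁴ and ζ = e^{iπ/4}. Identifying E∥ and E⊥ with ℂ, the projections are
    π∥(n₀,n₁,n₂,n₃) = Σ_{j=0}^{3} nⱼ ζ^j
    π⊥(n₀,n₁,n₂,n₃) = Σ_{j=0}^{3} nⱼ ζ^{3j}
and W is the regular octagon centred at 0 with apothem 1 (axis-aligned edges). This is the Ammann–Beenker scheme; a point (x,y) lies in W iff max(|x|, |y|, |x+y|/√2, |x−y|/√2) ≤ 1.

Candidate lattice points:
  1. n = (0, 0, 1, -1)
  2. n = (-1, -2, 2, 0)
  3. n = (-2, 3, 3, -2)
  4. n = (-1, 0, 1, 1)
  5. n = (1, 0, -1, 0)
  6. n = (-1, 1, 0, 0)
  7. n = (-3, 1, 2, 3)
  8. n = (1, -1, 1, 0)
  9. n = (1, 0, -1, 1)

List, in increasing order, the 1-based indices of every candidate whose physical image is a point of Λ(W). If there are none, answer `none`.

Internal map: ζ^{3j} for j=0..3 gives (1,0), (−√2/2,√2/2), (0,−1), (√2/2,√2/2).
candidate 1: n = (0, 0, 1, -1) → π⊥ ≈ (-0.707107, -1.707107); max(|x|,|y|,|x±y|/√2) = 1.707107 > 1 ⇒ ∉ W
candidate 2: n = (-1, -2, 2, 0) → π⊥ ≈ (+0.414214, -3.414214); max(|x|,|y|,|x±y|/√2) = 3.414214 > 1 ⇒ ∉ W
candidate 3: n = (-2, 3, 3, -2) → π⊥ ≈ (-5.535534, -2.292893); max(|x|,|y|,|x±y|/√2) = 5.535534 > 1 ⇒ ∉ W
candidate 4: n = (-1, 0, 1, 1) → π⊥ ≈ (-0.292893, -0.292893); max(|x|,|y|,|x±y|/√2) = 0.414214 ≤ 1 ⇒ ∈ W
candidate 5: n = (1, 0, -1, 0) → π⊥ ≈ (+1.000000, +1.000000); max(|x|,|y|,|x±y|/√2) = 1.414214 > 1 ⇒ ∉ W
candidate 6: n = (-1, 1, 0, 0) → π⊥ ≈ (-1.707107, +0.707107); max(|x|,|y|,|x±y|/√2) = 1.707107 > 1 ⇒ ∉ W
candidate 7: n = (-3, 1, 2, 3) → π⊥ ≈ (-1.585786, +0.828427); max(|x|,|y|,|x±y|/√2) = 1.707107 > 1 ⇒ ∉ W
candidate 8: n = (1, -1, 1, 0) → π⊥ ≈ (+1.707107, -1.707107); max(|x|,|y|,|x±y|/√2) = 2.414214 > 1 ⇒ ∉ W
candidate 9: n = (1, 0, -1, 1) → π⊥ ≈ (+1.707107, +1.707107); max(|x|,|y|,|x±y|/√2) = 2.414214 > 1 ⇒ ∉ W

4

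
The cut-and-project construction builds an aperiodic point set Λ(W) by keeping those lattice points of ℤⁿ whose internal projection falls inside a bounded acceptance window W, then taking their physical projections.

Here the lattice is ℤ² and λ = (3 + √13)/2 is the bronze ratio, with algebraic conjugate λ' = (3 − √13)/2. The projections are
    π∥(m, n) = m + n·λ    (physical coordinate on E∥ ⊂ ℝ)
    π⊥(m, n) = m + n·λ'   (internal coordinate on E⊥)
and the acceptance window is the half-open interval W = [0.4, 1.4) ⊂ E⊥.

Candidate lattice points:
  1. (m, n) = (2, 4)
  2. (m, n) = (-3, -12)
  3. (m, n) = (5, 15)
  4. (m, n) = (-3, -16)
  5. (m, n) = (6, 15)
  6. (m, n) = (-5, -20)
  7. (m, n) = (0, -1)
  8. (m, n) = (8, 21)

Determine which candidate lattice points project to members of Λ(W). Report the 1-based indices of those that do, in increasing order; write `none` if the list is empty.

1, 2, 3, 6

λ' = (3−√13)/2 ≈ -0.302776.
#1 (2,4): internal coord 2 + (4)·λ' = +0.788897; +0.788897 ∈ [0.4, 1.4) → IN Λ
#2 (-3,-12): internal coord -3 + (-12)·λ' = +0.633308; +0.633308 ∈ [0.4, 1.4) → IN Λ
#3 (5,15): internal coord 5 + (15)·λ' = +0.458365; +0.458365 ∈ [0.4, 1.4) → IN Λ
#4 (-3,-16): internal coord -3 + (-16)·λ' = +1.844410; +1.844410 ∉ [0.4, 1.4) → out
#5 (6,15): internal coord 6 + (15)·λ' = +1.458365; +1.458365 ∉ [0.4, 1.4) → out
#6 (-5,-20): internal coord -5 + (-20)·λ' = +1.055513; +1.055513 ∈ [0.4, 1.4) → IN Λ
#7 (0,-1): internal coord 0 + (-1)·λ' = +0.302776; +0.302776 ∉ [0.4, 1.4) → out
#8 (8,21): internal coord 8 + (21)·λ' = +1.641712; +1.641712 ∉ [0.4, 1.4) → out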